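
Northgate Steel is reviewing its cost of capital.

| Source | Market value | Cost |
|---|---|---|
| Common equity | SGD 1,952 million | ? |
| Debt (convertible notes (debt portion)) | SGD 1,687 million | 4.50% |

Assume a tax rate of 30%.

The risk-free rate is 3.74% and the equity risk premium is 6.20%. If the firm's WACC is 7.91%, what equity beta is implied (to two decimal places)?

1.34

Total capital V = 1952 + 1687 = 3639.
Equity weight = 1952/3639 = 0.5364.
Convertible notes (debt portion) weight = 1687/3639 = 0.4636.
Debt contribution = 0.4636 × 4.5% × (1 − 30%) = 1.4603%.
Required equity contribution = 7.91% − 1.4603% = 6.4497%  ⇒  Re = 12.0238%.
CAPM: 12.0238% = 3.74% + β × 6.2%  ⇒  β = 1.3361.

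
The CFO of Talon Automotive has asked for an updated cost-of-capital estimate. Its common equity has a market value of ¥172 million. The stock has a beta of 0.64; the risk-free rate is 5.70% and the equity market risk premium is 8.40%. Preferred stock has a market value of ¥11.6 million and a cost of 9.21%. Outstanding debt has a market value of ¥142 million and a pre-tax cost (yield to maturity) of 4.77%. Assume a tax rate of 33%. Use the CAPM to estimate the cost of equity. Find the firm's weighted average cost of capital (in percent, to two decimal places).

7.57%

Cost of equity via CAPM: Re = 5.7% + 0.64 × 8.4% = 11.0760%.
Total capital V = 172 + 11.6 + 142 = 325.6.
Equity: weight = 172/325.6 = 0.5283; cost = 11.076%.
Preferred: weight = 11.6/325.6 = 0.0356; cost = 9.21%.
Debt: weight = 142/325.6 = 0.4361; after-tax cost = 4.77% × (1 − 33%) = 3.1959%.
WACC = 0.5283 × 11.0760% + 0.0356 × 9.2100% + 0.4361 × 3.1959% = 7.5729%.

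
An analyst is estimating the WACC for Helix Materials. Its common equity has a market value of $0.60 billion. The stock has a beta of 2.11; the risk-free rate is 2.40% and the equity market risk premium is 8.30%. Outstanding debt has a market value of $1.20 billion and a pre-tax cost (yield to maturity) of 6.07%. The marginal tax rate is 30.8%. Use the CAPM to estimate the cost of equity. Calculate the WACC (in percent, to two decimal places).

9.44%

Cost of equity via CAPM: Re = 2.4% + 2.11 × 8.3% = 19.9130%.
Total capital V = 0.6 + 1.2 = 1.8.
Equity: weight = 0.6/1.8 = 0.3333; cost = 19.913%.
Debt: weight = 1.2/1.8 = 0.6667; after-tax cost = 6.07% × (1 − 30.8%) = 4.2004%.
WACC = 0.3333 × 19.9130% + 0.6667 × 4.2004% = 9.4380%.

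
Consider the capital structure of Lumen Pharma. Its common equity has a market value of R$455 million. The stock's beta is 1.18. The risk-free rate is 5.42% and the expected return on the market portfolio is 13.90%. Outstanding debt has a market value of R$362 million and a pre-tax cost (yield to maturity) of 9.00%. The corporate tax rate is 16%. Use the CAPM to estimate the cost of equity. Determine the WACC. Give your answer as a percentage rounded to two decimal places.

11.94%

Market risk premium = 13.9% − 5.42% = 8.48%.
Cost of equity via CAPM: Re = 5.42% + 1.18 × 8.48% = 15.4264%.
Total capital V = 455 + 362 = 817.
Equity: weight = 455/817 = 0.5569; cost = 15.4264%.
Debt: weight = 362/817 = 0.4431; after-tax cost = 9% × (1 − 16%) = 7.5600%.
WACC = 0.5569 × 15.4264% + 0.4431 × 7.5600% = 11.9409%.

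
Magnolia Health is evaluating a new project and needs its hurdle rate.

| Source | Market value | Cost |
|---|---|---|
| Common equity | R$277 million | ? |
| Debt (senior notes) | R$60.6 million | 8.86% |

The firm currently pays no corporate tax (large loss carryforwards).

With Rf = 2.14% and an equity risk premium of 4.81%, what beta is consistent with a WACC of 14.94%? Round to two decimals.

2.94

Total capital V = 277 + 60.6 = 337.6.
Equity weight = 277/337.6 = 0.8205.
Senior notes weight = 60.6/337.6 = 0.1795.
Debt contribution = 0.1795 × 8.86% × (1 − 0%) = 1.5904%.
Required equity contribution = 14.94% − 1.5904% = 13.3496%  ⇒  Re = 16.2701%.
CAPM: 16.2701% = 2.14% + β × 4.81%  ⇒  β = 2.9377.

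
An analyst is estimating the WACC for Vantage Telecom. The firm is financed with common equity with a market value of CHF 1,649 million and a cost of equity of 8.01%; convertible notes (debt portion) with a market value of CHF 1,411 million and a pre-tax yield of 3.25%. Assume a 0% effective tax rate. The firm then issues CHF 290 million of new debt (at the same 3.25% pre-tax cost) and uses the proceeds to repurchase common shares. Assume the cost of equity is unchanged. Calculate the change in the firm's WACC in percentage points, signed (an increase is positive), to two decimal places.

-0.45 pp

Current WACC:
Total capital V = 1649 + 1411 = 3060.
Equity: weight = 1649/3060 = 0.5389; cost = 8.01%.
Convertible notes (debt portion): weight = 1411/3060 = 0.4611; after-tax cost = 3.25% × (1 − 0%) = 3.2500%.
WACC = 0.5389 × 8.0100% + 0.4611 × 3.2500% = 5.8151%.
After the change:
Total capital V = 1359 + 1701 = 3060.
Equity: weight = 1359/3060 = 0.4441; cost = 8.01%.
Convertible notes (debt portion): weight = 1701/3060 = 0.5559; after-tax cost = 3.25% × (1 − 0%) = 3.2500%.
WACC = 0.4441 × 8.0100% + 0.5559 × 3.2500% = 5.3640%.
Change in WACC = 5.3640% − 5.8151% = -0.4511 pp.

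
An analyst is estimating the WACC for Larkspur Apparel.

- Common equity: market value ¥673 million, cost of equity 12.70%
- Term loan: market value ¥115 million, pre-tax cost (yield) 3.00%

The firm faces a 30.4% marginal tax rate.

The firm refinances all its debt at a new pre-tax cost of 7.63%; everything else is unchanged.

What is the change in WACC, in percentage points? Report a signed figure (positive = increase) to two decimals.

+0.47 pp

Current WACC:
Total capital V = 673 + 115 = 788.
Equity: weight = 673/788 = 0.8541; cost = 12.7%.
Term loan: weight = 115/788 = 0.1459; after-tax cost = 3% × (1 − 30.4%) = 2.0880%.
WACC = 0.8541 × 12.7000% + 0.1459 × 2.0880% = 11.1513%.
After the change:
Total capital V = 673 + 115 = 788.
Equity: weight = 673/788 = 0.8541; cost = 12.7%.
Term loan: weight = 115/788 = 0.1459; after-tax cost = 7.63% × (1 − 30.4%) = 5.3105%.
WACC = 0.8541 × 12.7000% + 0.1459 × 5.3105% = 11.6216%.
Change in WACC = 11.6216% − 11.1513% = 0.4703 pp.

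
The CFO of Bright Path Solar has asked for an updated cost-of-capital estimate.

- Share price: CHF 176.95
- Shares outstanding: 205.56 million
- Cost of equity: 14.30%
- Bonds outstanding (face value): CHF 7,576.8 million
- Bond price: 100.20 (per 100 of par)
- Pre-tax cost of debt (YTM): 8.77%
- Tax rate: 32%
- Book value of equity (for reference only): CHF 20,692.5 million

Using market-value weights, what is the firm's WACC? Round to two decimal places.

Market value of equity E = 176.95 × 205.56m = 36373.842m. Market value of debt D = 7576.8m × 100.2/100 = 7591.9536m.
Total capital V = 36373.842 + 7591.9536 = 43965.7956.
Equity: weight = 36373.842/43965.7956 = 0.8273; cost = 14.3%.
Bonds outstanding: weight = 7591.9536/43965.7956 = 0.1727; after-tax cost = 8.77% × (1 − 32%) = 5.9636%.
WACC = 0.8273 × 14.3000% + 0.1727 × 5.9636% = 12.8605%.

12.86%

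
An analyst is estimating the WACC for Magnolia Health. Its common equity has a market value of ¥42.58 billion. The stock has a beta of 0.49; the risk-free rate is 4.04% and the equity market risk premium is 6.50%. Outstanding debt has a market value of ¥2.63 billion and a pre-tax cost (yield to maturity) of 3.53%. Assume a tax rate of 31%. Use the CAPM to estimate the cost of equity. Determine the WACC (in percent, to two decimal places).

Cost of equity via CAPM: Re = 4.04% + 0.49 × 6.5% = 7.2250%.
Total capital V = 42.58 + 2.63 = 45.21.
Equity: weight = 42.58/45.21 = 0.9418; cost = 7.225%.
Debt: weight = 2.63/45.21 = 0.0582; after-tax cost = 3.53% × (1 − 31%) = 2.4357%.
WACC = 0.9418 × 7.2250% + 0.0582 × 2.4357% = 6.9464%.

6.95%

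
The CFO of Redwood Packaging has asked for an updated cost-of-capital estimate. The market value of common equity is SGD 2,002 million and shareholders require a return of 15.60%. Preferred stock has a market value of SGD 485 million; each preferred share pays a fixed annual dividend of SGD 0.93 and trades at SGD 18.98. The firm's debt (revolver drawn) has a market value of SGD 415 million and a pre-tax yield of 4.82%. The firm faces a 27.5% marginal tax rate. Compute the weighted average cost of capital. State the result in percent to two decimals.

12.08%

Cost of preferred: Rp = 0.93 / 18.98 = 4.8999%.
Total capital V = 2002 + 485 + 415 = 2902.
Equity: weight = 2002/2902 = 0.6899; cost = 15.6%.
Preferred: weight = 485/2902 = 0.1671; cost = 4.8999%.
Revolver drawn: weight = 415/2902 = 0.1430; after-tax cost = 4.82% × (1 − 27.5%) = 3.4945%.
WACC = 0.6899 × 15.6000% + 0.1671 × 4.8999% + 0.1430 × 3.4945% = 12.0806%.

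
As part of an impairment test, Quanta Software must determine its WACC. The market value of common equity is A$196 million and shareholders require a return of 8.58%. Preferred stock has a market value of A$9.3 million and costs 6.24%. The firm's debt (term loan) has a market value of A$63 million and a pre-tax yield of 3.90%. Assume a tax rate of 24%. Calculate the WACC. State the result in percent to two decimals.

Total capital V = 196 + 9.3 + 63 = 268.3.
Equity: weight = 196/268.3 = 0.7305; cost = 8.58%.
Preferred: weight = 9.3/268.3 = 0.0347; cost = 6.24%.
Term loan: weight = 63/268.3 = 0.2348; after-tax cost = 3.9% × (1 − 24%) = 2.9640%.
WACC = 0.7305 × 8.5800% + 0.0347 × 6.2400% + 0.2348 × 2.9640% = 7.1802%.

7.18%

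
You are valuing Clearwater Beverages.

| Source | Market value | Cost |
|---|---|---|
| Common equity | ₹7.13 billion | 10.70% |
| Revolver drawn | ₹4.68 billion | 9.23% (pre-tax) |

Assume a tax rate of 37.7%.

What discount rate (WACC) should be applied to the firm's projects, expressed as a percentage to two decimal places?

Total capital V = 7.13 + 4.68 = 11.81.
Equity: weight = 7.13/11.81 = 0.6037; cost = 10.7%.
Revolver drawn: weight = 4.68/11.81 = 0.3963; after-tax cost = 9.23% × (1 − 37.7%) = 5.7503%.
WACC = 0.6037 × 10.7000% + 0.3963 × 5.7503% = 8.7386%.

8.74%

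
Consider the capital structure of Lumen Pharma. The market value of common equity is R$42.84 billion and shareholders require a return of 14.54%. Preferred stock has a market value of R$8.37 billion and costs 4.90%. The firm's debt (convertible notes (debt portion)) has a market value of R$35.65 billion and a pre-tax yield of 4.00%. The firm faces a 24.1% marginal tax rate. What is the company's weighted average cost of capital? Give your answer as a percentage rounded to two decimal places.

8.89%

Total capital V = 42.84 + 8.37 + 35.65 = 86.86.
Equity: weight = 42.84/86.86 = 0.4932; cost = 14.54%.
Preferred: weight = 8.37/86.86 = 0.0964; cost = 4.9%.
Convertible notes (debt portion): weight = 35.65/86.86 = 0.4104; after-tax cost = 4% × (1 − 24.1%) = 3.0360%.
WACC = 0.4932 × 14.5400% + 0.0964 × 4.9000% + 0.4104 × 3.0360% = 8.8895%.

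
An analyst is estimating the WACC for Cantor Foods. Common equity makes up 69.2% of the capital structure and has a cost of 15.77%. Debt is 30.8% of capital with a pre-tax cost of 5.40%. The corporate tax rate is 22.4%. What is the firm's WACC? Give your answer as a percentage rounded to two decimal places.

12.20%

After-tax cost of debt = 5.4% × (1 − 22.4%) = 4.1904%.
WACC = 0.692 × 15.7700% + 0.308 × 4.1904% = 12.2035%.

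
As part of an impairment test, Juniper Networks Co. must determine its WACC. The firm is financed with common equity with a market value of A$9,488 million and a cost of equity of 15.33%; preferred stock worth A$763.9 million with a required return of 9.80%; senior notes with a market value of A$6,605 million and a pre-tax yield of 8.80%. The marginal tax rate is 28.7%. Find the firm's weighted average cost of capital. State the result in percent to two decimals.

11.53%

Total capital V = 9488 + 763.9 + 6605 = 16856.9.
Equity: weight = 9488/16856.9 = 0.5629; cost = 15.33%.
Preferred: weight = 763.9/16856.9 = 0.0453; cost = 9.8%.
Senior notes: weight = 6605/16856.9 = 0.3918; after-tax cost = 8.8% × (1 − 28.7%) = 6.2744%.
WACC = 0.5629 × 15.3300% + 0.0453 × 9.8000% + 0.3918 × 6.2744% = 11.5312%.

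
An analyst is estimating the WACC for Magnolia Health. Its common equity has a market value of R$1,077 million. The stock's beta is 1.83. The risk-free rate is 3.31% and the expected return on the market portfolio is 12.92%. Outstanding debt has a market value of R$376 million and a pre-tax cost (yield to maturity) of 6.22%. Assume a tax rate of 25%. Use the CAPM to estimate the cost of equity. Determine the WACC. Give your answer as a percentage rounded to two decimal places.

16.70%

Market risk premium = 12.92% − 3.31% = 9.61%.
Cost of equity via CAPM: Re = 3.31% + 1.83 × 9.61% = 20.8963%.
Total capital V = 1077 + 376 = 1453.
Equity: weight = 1077/1453 = 0.7412; cost = 20.8963%.
Debt: weight = 376/1453 = 0.2588; after-tax cost = 6.22% × (1 − 25%) = 4.6650%.
WACC = 0.7412 × 20.8963% + 0.2588 × 4.6650% = 16.6960%.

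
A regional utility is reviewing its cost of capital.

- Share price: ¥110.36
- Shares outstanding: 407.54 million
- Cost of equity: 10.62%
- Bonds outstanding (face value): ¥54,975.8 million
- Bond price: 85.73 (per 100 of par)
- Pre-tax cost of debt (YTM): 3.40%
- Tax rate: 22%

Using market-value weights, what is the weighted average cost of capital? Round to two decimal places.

Market value of equity E = 110.36 × 407.54m = 44976.1144m. Market value of debt D = 54975.8m × 85.73/100 = 47130.75334m.
Total capital V = 44976.1144 + 47130.75334 = 92106.86774.
Equity: weight = 44976.1144/92106.86774 = 0.4883; cost = 10.62%.
Bonds outstanding: weight = 47130.75334/92106.86774 = 0.5117; after-tax cost = 3.4% × (1 − 22%) = 2.6520%.
WACC = 0.4883 × 10.6200% + 0.5117 × 2.6520% = 6.5428%.

6.54%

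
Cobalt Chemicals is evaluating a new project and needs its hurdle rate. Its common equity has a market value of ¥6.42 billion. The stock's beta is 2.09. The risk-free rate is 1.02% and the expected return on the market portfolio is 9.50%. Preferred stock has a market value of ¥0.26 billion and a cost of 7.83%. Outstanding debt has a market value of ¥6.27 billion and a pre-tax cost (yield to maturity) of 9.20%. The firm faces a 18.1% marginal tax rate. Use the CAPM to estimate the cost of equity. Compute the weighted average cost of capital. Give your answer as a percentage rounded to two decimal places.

Market risk premium = 9.5% − 1.02% = 8.48%.
Cost of equity via CAPM: Re = 1.02% + 2.09 × 8.48% = 18.7432%.
Total capital V = 6.42 + 0.26 + 6.27 = 12.95.
Equity: weight = 6.42/12.95 = 0.4958; cost = 18.7432%.
Preferred: weight = 0.26/12.95 = 0.0201; cost = 7.83%.
Debt: weight = 6.27/12.95 = 0.4842; after-tax cost = 9.2% × (1 − 18.1%) = 7.5348%.
WACC = 0.4958 × 18.7432% + 0.0201 × 7.8300% + 0.4842 × 7.5348% = 13.0973%.

13.10%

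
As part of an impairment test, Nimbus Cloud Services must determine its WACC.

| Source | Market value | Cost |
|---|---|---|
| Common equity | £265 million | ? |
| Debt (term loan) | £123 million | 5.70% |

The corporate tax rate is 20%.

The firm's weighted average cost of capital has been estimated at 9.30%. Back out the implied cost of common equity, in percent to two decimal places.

Total capital V = 265 + 123 = 388.
Equity weight = 265/388 = 0.6830.
Term loan weight = 123/388 = 0.3170.
Debt contribution = 0.3170 × 5.7% × (1 − 20%) = 1.4456%.
Required equity contribution = 9.3% − 1.4456% = 7.8544%.
Re = 7.8544% / 0.6830 = 11.5001%.

11.50%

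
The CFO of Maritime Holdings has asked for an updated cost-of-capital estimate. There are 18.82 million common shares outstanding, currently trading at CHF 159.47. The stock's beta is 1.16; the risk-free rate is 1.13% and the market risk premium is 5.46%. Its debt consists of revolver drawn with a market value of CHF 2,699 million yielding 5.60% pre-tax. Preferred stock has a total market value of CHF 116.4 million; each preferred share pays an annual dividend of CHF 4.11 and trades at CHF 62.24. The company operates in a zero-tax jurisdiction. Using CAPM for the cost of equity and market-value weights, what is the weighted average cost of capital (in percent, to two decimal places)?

6.58%

Cost of equity via CAPM: Re = 1.13% + 1.16 × 5.46% = 7.4636%.
Cost of preferred: Rp = 4.11 / 62.24 = 6.6035%.
Market value of equity E = 159.47 × 18.82m = 3001.2254m.
Total capital V = 3001.2254 + 116.4 + 2699 = 5816.6254.
Equity: weight = 3001.2254/5816.6254 = 0.5160; cost = 7.4636%.
Preferred: weight = 116.4/5816.6254 = 0.0200; cost = 6.6035%.
Revolver drawn: weight = 2699/5816.6254 = 0.4640; after-tax cost = 5.6% × (1 − 0%) = 5.6000%.
WACC = 0.5160 × 7.4636% + 0.0200 × 6.6035% + 0.4640 × 5.6000% = 6.5817%.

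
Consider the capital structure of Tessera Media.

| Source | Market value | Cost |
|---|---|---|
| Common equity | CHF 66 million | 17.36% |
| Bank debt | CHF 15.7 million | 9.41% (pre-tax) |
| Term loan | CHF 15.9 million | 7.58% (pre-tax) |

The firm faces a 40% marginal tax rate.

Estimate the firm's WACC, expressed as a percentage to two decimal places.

13.39%

Total capital V = 66 + 15.7 + 15.9 = 97.6.
Equity: weight = 66/97.6 = 0.6762; cost = 17.36%.
Bank debt: weight = 15.7/97.6 = 0.1609; after-tax cost = 9.41% × (1 − 40%) = 5.6460%.
Term loan: weight = 15.9/97.6 = 0.1629; after-tax cost = 7.58% × (1 − 40%) = 4.5480%.
WACC = 0.6762 × 17.3600% + 0.1609 × 5.6460% + 0.1629 × 4.5480% = 13.3885%.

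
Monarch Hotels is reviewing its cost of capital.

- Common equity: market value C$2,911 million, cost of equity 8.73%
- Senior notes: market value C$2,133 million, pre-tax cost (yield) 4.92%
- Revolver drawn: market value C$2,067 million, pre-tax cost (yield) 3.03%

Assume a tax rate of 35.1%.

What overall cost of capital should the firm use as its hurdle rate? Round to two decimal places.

5.10%

Total capital V = 2911 + 2133 + 2067 = 7111.
Equity: weight = 2911/7111 = 0.4094; cost = 8.73%.
Senior notes: weight = 2133/7111 = 0.3000; after-tax cost = 4.92% × (1 − 35.1%) = 3.1931%.
Revolver drawn: weight = 2067/7111 = 0.2907; after-tax cost = 3.03% × (1 − 35.1%) = 1.9665%.
WACC = 0.4094 × 8.7300% + 0.3000 × 3.1931% + 0.2907 × 1.9665% = 5.1032%.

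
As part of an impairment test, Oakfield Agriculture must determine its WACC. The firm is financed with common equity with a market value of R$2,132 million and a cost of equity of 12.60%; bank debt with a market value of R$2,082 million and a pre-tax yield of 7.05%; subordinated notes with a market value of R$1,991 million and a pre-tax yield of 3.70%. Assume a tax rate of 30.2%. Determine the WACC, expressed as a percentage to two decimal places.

Total capital V = 2132 + 2082 + 1991 = 6205.
Equity: weight = 2132/6205 = 0.3436; cost = 12.6%.
Bank debt: weight = 2082/6205 = 0.3355; after-tax cost = 7.05% × (1 − 30.2%) = 4.9209%.
Subordinated notes: weight = 1991/6205 = 0.3209; after-tax cost = 3.7% × (1 − 30.2%) = 2.5826%.
WACC = 0.3436 × 12.6000% + 0.3355 × 4.9209% + 0.3209 × 2.5826% = 6.8091%.

6.81%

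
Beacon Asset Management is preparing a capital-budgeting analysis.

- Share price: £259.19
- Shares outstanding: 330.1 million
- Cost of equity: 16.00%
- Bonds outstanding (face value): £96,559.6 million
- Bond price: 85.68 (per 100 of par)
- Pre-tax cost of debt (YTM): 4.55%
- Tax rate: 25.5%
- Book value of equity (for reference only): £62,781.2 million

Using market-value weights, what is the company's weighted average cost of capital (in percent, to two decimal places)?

9.80%

Market value of equity E = 259.19 × 330.1m = 85558.619m. Market value of debt D = 96559.6m × 85.68/100 = 82732.26528m.
Total capital V = 85558.619 + 82732.26528 = 168290.88428.
Equity: weight = 85558.619/168290.88428 = 0.5084; cost = 16%.
Bonds outstanding: weight = 82732.26528/168290.88428 = 0.4916; after-tax cost = 4.55% × (1 − 25.5%) = 3.3897%.
WACC = 0.5084 × 16.0000% + 0.4916 × 3.3897% = 9.8008%.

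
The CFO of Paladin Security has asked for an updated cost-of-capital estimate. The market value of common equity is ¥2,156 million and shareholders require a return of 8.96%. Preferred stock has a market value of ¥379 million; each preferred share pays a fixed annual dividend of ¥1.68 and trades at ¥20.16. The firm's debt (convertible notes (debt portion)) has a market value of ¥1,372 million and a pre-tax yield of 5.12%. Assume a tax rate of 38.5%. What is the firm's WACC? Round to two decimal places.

6.86%

Cost of preferred: Rp = 1.68 / 20.16 = 8.3333%.
Total capital V = 2156 + 379 + 1372 = 3907.
Equity: weight = 2156/3907 = 0.5518; cost = 8.96%.
Preferred: weight = 379/3907 = 0.0970; cost = 8.3333%.
Convertible notes (debt portion): weight = 1372/3907 = 0.3512; after-tax cost = 5.12% × (1 − 38.5%) = 3.1488%.
WACC = 0.5518 × 8.9600% + 0.0970 × 8.3333% + 0.3512 × 3.1488% = 6.8585%.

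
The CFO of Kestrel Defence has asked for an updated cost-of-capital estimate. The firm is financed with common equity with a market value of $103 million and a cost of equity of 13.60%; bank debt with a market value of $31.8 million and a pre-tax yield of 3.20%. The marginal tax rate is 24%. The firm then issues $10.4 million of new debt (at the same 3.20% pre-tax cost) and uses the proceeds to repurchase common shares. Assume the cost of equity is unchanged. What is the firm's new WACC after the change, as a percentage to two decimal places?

10.10%

After the change:
Total capital V = 92.6 + 42.2 = 134.8.
Equity: weight = 92.6/134.8 = 0.6869; cost = 13.6%.
Bank debt: weight = 42.2/134.8 = 0.3131; after-tax cost = 3.2% × (1 − 24%) = 2.4320%.
WACC = 0.6869 × 13.6000% + 0.3131 × 2.4320% = 10.1038%.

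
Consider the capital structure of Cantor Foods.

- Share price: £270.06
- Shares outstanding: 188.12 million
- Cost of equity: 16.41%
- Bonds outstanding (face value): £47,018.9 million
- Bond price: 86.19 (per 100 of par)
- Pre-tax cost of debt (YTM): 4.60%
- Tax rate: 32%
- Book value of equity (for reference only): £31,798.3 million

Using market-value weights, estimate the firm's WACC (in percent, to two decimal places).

10.52%

Market value of equity E = 270.06 × 188.12m = 50803.6872m. Market value of debt D = 47018.9m × 86.19/100 = 40525.58991m.
Total capital V = 50803.6872 + 40525.58991 = 91329.27711.
Equity: weight = 50803.6872/91329.27711 = 0.5563; cost = 16.41%.
Bonds outstanding: weight = 40525.58991/91329.27711 = 0.4437; after-tax cost = 4.6% × (1 − 32%) = 3.1280%.
WACC = 0.5563 × 16.4100% + 0.4437 × 3.1280% = 10.5164%.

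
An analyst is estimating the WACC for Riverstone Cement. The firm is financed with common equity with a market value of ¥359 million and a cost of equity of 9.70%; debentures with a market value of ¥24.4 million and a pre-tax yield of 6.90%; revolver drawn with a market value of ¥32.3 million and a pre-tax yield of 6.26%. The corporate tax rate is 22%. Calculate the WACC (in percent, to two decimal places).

9.07%

Total capital V = 359 + 24.4 + 32.3 = 415.7.
Equity: weight = 359/415.7 = 0.8636; cost = 9.7%.
Debentures: weight = 24.4/415.7 = 0.0587; after-tax cost = 6.9% × (1 − 22%) = 5.3820%.
Revolver drawn: weight = 32.3/415.7 = 0.0777; after-tax cost = 6.26% × (1 − 22%) = 4.8828%.
WACC = 0.8636 × 9.7000% + 0.0587 × 5.3820% + 0.0777 × 4.8828% = 9.0723%.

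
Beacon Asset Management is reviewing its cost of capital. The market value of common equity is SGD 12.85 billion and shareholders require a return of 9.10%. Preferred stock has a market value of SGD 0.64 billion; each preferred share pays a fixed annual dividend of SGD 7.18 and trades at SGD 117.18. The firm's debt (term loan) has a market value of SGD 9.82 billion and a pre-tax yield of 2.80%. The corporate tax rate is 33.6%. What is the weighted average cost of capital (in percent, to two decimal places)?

Cost of preferred: Rp = 7.18 / 117.18 = 6.1273%.
Total capital V = 12.85 + 0.64 + 9.82 = 23.31.
Equity: weight = 12.85/23.31 = 0.5513; cost = 9.1%.
Preferred: weight = 0.64/23.31 = 0.0275; cost = 6.1273%.
Term loan: weight = 9.82/23.31 = 0.4213; after-tax cost = 2.8% × (1 − 33.6%) = 1.8592%.
WACC = 0.5513 × 9.1000% + 0.0275 × 6.1273% + 0.4213 × 1.8592% = 5.9680%.

5.97%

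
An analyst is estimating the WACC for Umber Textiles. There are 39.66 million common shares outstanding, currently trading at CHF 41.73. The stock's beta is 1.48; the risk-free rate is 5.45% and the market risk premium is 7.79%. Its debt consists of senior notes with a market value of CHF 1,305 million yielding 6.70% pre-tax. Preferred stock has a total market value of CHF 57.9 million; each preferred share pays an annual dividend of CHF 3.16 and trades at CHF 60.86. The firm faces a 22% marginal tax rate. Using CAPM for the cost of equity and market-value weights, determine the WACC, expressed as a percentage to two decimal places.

11.67%

Cost of equity via CAPM: Re = 5.45% + 1.48 × 7.79% = 16.9792%.
Cost of preferred: Rp = 3.16 / 60.86 = 5.1922%.
Market value of equity E = 41.73 × 39.66m = 1655.0118m.
Total capital V = 1655.0118 + 57.9 + 1305 = 3017.9118.
Equity: weight = 1655.0118/3017.9118 = 0.5484; cost = 16.9792%.
Preferred: weight = 57.9/3017.9118 = 0.0192; cost = 5.1922%.
Senior notes: weight = 1305/3017.9118 = 0.4324; after-tax cost = 6.7% × (1 − 22%) = 5.2260%.
WACC = 0.5484 × 16.9792% + 0.0192 × 5.1922% + 0.4324 × 5.2260% = 11.6708%.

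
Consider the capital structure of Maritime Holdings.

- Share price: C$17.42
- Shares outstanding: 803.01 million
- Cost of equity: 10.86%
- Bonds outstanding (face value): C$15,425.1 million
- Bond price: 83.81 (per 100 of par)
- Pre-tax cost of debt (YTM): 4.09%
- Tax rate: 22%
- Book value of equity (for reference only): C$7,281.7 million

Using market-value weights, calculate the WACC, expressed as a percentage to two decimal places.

7.18%

Market value of equity E = 17.42 × 803.01m = 13988.4342m. Market value of debt D = 15425.1m × 83.81/100 = 12927.77631m.
Total capital V = 13988.4342 + 12927.77631 = 26916.21051.
Equity: weight = 13988.4342/26916.21051 = 0.5197; cost = 10.86%.
Bonds outstanding: weight = 12927.77631/26916.21051 = 0.4803; after-tax cost = 4.09% × (1 − 22%) = 3.1902%.
WACC = 0.5197 × 10.8600% + 0.4803 × 3.1902% = 7.1762%.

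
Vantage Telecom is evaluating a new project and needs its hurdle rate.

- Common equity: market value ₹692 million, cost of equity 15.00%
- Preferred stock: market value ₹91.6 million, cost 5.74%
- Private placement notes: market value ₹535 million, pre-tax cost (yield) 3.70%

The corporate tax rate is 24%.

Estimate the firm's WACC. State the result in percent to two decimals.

9.41%

Total capital V = 692 + 91.6 + 535 = 1318.6.
Equity: weight = 692/1318.6 = 0.5248; cost = 15%.
Preferred: weight = 91.6/1318.6 = 0.0695; cost = 5.74%.
Private placement notes: weight = 535/1318.6 = 0.4057; after-tax cost = 3.7% × (1 − 24%) = 2.8120%.
WACC = 0.5248 × 15.0000% + 0.0695 × 5.7400% + 0.4057 × 2.8120% = 9.4117%.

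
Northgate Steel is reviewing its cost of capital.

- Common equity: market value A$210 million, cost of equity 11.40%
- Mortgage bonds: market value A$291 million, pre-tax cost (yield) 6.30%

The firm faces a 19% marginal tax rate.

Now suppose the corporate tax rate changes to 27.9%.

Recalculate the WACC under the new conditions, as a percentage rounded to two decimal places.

After the change:
Total capital V = 210 + 291 = 501.
Equity: weight = 210/501 = 0.4192; cost = 11.4%.
Mortgage bonds: weight = 291/501 = 0.5808; after-tax cost = 6.3% × (1 − 27.9%) = 4.5423%.
WACC = 0.4192 × 11.4000% + 0.5808 × 4.5423% = 7.4168%.

7.42%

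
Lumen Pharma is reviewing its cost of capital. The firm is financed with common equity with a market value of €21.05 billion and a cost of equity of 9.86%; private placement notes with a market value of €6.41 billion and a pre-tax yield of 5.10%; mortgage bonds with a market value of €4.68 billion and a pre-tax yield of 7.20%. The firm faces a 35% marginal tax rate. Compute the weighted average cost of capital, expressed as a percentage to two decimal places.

Total capital V = 21.05 + 6.41 + 4.68 = 32.14.
Equity: weight = 21.05/32.14 = 0.6549; cost = 9.86%.
Private placement notes: weight = 6.41/32.14 = 0.1994; after-tax cost = 5.1% × (1 − 35%) = 3.3150%.
Mortgage bonds: weight = 4.68/32.14 = 0.1456; after-tax cost = 7.2% × (1 − 35%) = 4.6800%.
WACC = 0.6549 × 9.8600% + 0.1994 × 3.3150% + 0.1456 × 4.6800% = 7.8004%.

7.80%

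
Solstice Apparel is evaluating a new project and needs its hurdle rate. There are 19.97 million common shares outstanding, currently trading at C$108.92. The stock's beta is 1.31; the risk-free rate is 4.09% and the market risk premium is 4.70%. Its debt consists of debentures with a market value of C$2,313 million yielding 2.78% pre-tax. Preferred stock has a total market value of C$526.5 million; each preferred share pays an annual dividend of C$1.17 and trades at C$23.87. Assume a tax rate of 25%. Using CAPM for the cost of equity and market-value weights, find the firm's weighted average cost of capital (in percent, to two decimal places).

Cost of equity via CAPM: Re = 4.09% + 1.31 × 4.7% = 10.2470%.
Cost of preferred: Rp = 1.17 / 23.87 = 4.9016%.
Market value of equity E = 108.92 × 19.97m = 2175.1324m.
Total capital V = 2175.1324 + 526.5 + 2313 = 5014.6324.
Equity: weight = 2175.1324/5014.6324 = 0.4338; cost = 10.247%.
Preferred: weight = 526.5/5014.6324 = 0.1050; cost = 4.9016%.
Debentures: weight = 2313/5014.6324 = 0.4613; after-tax cost = 2.78% × (1 − 25%) = 2.0850%.
WACC = 0.4338 × 10.2470% + 0.1050 × 4.9016% + 0.4613 × 2.0850% = 5.9210%.

5.92%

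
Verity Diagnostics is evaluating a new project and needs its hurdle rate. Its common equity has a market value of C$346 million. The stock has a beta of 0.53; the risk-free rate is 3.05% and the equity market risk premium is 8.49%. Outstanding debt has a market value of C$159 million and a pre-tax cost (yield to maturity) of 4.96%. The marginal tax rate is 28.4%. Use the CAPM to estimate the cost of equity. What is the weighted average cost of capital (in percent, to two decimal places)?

6.29%

Cost of equity via CAPM: Re = 3.05% + 0.53 × 8.49% = 7.5497%.
Total capital V = 346 + 159 = 505.
Equity: weight = 346/505 = 0.6851; cost = 7.5497%.
Debt: weight = 159/505 = 0.3149; after-tax cost = 4.96% × (1 − 28.4%) = 3.5514%.
WACC = 0.6851 × 7.5497% + 0.3149 × 3.5514% = 6.2908%.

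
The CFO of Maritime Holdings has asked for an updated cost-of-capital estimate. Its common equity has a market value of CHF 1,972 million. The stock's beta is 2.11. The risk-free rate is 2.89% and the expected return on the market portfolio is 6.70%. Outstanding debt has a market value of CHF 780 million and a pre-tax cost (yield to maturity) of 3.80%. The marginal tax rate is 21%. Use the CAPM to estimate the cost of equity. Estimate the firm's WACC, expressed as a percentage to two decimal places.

8.68%

Market risk premium = 6.7% − 2.89% = 3.81%.
Cost of equity via CAPM: Re = 2.89% + 2.11 × 3.81% = 10.9291%.
Total capital V = 1972 + 780 = 2752.
Equity: weight = 1972/2752 = 0.7166; cost = 10.9291%.
Debt: weight = 780/2752 = 0.2834; after-tax cost = 3.8% × (1 − 21%) = 3.0020%.
WACC = 0.7166 × 10.9291% + 0.2834 × 3.0020% = 8.6823%.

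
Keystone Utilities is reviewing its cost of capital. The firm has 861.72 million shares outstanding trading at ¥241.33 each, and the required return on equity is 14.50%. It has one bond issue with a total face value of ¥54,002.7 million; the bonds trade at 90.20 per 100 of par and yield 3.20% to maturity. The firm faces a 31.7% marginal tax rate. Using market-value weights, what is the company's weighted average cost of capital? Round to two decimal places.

Market value of equity E = 241.33 × 861.72m = 207958.8876m. Market value of debt D = 54002.7m × 90.2/100 = 48710.4354m.
Total capital V = 207958.8876 + 48710.4354 = 256669.323.
Equity: weight = 207958.8876/256669.323 = 0.8102; cost = 14.5%.
Bonds outstanding: weight = 48710.4354/256669.323 = 0.1898; after-tax cost = 3.2% × (1 − 31.7%) = 2.1856%.
WACC = 0.8102 × 14.5000% + 0.1898 × 2.1856% = 12.1630%.

12.16%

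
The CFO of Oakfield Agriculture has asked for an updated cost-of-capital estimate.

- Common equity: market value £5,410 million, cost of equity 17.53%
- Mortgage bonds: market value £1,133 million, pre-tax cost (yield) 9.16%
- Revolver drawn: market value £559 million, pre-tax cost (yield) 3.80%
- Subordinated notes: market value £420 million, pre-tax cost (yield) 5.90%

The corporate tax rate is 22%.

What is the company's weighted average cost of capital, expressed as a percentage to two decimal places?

14.16%

Total capital V = 5410 + 1133 + 559 + 420 = 7522.
Equity: weight = 5410/7522 = 0.7192; cost = 17.53%.
Mortgage bonds: weight = 1133/7522 = 0.1506; after-tax cost = 9.16% × (1 − 22%) = 7.1448%.
Revolver drawn: weight = 559/7522 = 0.0743; after-tax cost = 3.8% × (1 − 22%) = 2.9640%.
Subordinated notes: weight = 420/7522 = 0.0558; after-tax cost = 5.9% × (1 − 22%) = 4.6020%.
WACC = 0.7192 × 17.5300% + 0.1506 × 7.1448% + 0.0743 × 2.9640% + 0.0558 × 4.6020% = 14.1614%.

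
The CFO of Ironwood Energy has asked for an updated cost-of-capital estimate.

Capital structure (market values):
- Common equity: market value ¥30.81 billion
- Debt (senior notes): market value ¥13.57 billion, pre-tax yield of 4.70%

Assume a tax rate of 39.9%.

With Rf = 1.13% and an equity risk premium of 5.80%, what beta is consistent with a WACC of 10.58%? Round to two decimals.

Total capital V = 30.81 + 13.57 = 44.38.
Equity weight = 30.81/44.38 = 0.6942.
Senior notes weight = 13.57/44.38 = 0.3058.
Debt contribution = 0.3058 × 4.7% × (1 − 39.9%) = 0.8637%.
Required equity contribution = 10.58% − 0.8637% = 9.7163%  ⇒  Re = 13.9958%.
CAPM: 13.9958% = 1.13% + β × 5.8%  ⇒  β = 2.2182.

2.22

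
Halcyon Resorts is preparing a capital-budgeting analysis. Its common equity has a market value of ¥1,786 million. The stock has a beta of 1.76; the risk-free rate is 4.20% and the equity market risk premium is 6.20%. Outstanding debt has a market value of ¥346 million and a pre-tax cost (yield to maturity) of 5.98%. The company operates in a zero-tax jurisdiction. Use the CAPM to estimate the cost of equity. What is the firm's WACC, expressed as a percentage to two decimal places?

Cost of equity via CAPM: Re = 4.2% + 1.76 × 6.2% = 15.1120%.
Total capital V = 1786 + 346 = 2132.
Equity: weight = 1786/2132 = 0.8377; cost = 15.112%.
Debt: weight = 346/2132 = 0.1623; after-tax cost = 5.98% × (1 − 0%) = 5.9800%.
WACC = 0.8377 × 15.1120% + 0.1623 × 5.9800% = 13.6300%.

13.63%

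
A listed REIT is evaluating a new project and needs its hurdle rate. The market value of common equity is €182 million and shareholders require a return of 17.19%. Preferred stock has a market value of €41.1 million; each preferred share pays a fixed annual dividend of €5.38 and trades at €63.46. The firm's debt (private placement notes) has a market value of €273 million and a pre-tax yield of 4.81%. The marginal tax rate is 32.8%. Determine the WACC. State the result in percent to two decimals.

Cost of preferred: Rp = 5.38 / 63.46 = 8.4778%.
Total capital V = 182 + 41.1 + 273 = 496.1.
Equity: weight = 182/496.1 = 0.3669; cost = 17.19%.
Preferred: weight = 41.1/496.1 = 0.0828; cost = 8.4778%.
Private placement notes: weight = 273/496.1 = 0.5503; after-tax cost = 4.81% × (1 − 32.8%) = 3.2323%.
WACC = 0.3669 × 17.1900% + 0.0828 × 8.4778% + 0.5503 × 3.2323% = 8.7874%.

8.79%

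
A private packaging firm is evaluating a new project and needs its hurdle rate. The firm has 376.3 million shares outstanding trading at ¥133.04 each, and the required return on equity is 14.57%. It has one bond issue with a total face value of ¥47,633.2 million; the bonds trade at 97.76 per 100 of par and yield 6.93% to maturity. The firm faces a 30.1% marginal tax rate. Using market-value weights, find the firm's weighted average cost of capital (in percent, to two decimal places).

9.88%

Market value of equity E = 133.04 × 376.3m = 50062.952m. Market value of debt D = 47633.2m × 97.76/100 = 46566.21632m.
Total capital V = 50062.952 + 46566.21632 = 96629.16832.
Equity: weight = 50062.952/96629.16832 = 0.5181; cost = 14.57%.
Bonds outstanding: weight = 46566.21632/96629.16832 = 0.4819; after-tax cost = 6.93% × (1 − 30.1%) = 4.8441%.
WACC = 0.5181 × 14.5700% + 0.4819 × 4.8441% = 9.8830%.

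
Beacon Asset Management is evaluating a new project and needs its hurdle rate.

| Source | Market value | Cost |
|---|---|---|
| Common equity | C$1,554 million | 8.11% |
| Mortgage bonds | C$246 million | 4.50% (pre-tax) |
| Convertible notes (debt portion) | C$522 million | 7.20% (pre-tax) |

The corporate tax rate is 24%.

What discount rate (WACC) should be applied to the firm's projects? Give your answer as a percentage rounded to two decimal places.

7.02%

Total capital V = 1554 + 246 + 522 = 2322.
Equity: weight = 1554/2322 = 0.6693; cost = 8.11%.
Mortgage bonds: weight = 246/2322 = 0.1059; after-tax cost = 4.5% × (1 − 24%) = 3.4200%.
Convertible notes (debt portion): weight = 522/2322 = 0.2248; after-tax cost = 7.2% × (1 − 24%) = 5.4720%.
WACC = 0.6693 × 8.1100% + 0.1059 × 3.4200% + 0.2248 × 5.4720% = 7.0201%.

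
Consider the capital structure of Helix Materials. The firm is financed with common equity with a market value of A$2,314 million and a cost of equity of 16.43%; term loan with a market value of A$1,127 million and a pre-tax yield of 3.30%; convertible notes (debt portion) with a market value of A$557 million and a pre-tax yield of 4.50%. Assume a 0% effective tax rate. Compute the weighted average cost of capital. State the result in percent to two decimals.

Total capital V = 2314 + 1127 + 557 = 3998.
Equity: weight = 2314/3998 = 0.5788; cost = 16.43%.
Term loan: weight = 1127/3998 = 0.2819; after-tax cost = 3.3% × (1 − 0%) = 3.3000%.
Convertible notes (debt portion): weight = 557/3998 = 0.1393; after-tax cost = 4.5% × (1 − 0%) = 4.5000%.
WACC = 0.5788 × 16.4300% + 0.2819 × 3.3000% + 0.1393 × 4.5000% = 11.0667%.

11.07%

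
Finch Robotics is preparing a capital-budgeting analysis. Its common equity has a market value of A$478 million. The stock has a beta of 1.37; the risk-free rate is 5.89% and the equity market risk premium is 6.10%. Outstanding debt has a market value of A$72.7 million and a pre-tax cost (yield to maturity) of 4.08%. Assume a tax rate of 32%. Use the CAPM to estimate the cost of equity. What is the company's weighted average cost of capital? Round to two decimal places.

12.73%

Cost of equity via CAPM: Re = 5.89% + 1.37 × 6.1% = 14.2470%.
Total capital V = 478 + 72.7 = 550.7.
Equity: weight = 478/550.7 = 0.8680; cost = 14.247%.
Debt: weight = 72.7/550.7 = 0.1320; after-tax cost = 4.08% × (1 − 32%) = 2.7744%.
WACC = 0.8680 × 14.2470% + 0.1320 × 2.7744% = 12.7325%.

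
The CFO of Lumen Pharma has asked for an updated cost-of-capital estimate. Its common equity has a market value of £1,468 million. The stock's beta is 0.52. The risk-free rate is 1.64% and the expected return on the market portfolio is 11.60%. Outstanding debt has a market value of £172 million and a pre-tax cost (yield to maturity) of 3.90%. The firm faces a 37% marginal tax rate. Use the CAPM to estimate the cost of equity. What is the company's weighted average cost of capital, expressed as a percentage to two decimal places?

6.36%

Market risk premium = 11.6% − 1.64% = 9.96%.
Cost of equity via CAPM: Re = 1.64% + 0.52 × 9.96% = 6.8192%.
Total capital V = 1468 + 172 = 1640.
Equity: weight = 1468/1640 = 0.8951; cost = 6.8192%.
Debt: weight = 172/1640 = 0.1049; after-tax cost = 3.9% × (1 − 37%) = 2.4570%.
WACC = 0.8951 × 6.8192% + 0.1049 × 2.4570% = 6.3617%.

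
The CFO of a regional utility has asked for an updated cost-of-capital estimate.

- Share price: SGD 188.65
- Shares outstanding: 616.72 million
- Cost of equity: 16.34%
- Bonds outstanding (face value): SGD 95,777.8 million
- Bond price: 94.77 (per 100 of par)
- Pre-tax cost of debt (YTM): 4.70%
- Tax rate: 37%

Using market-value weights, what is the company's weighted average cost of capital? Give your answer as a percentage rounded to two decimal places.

Market value of equity E = 188.65 × 616.72m = 116344.228m. Market value of debt D = 95777.8m × 94.77/100 = 90768.62106m.
Total capital V = 116344.228 + 90768.62106 = 207112.84906.
Equity: weight = 116344.228/207112.84906 = 0.5617; cost = 16.34%.
Bonds outstanding: weight = 90768.62106/207112.84906 = 0.4383; after-tax cost = 4.7% × (1 − 37%) = 2.9610%.
WACC = 0.5617 × 16.3400% + 0.4383 × 2.9610% = 10.4766%.

10.48%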